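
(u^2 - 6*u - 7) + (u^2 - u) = 2*u^2 - 7*u - 7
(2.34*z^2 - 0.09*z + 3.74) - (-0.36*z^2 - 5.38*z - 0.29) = 2.7*z^2 + 5.29*z + 4.03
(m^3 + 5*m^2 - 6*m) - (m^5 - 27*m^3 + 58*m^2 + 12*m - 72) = -m^5 + 28*m^3 - 53*m^2 - 18*m + 72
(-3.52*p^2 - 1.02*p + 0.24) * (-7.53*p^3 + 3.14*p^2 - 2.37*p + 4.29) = 26.5056*p^5 - 3.3722*p^4 + 3.3324*p^3 - 11.9298*p^2 - 4.9446*p + 1.0296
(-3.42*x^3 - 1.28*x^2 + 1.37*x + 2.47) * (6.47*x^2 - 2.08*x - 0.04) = -22.1274*x^5 - 1.168*x^4 + 11.6631*x^3 + 13.1825*x^2 - 5.1924*x - 0.0988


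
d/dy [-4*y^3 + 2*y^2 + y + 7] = -12*y^2 + 4*y + 1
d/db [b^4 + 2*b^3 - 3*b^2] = 2*b*(2*b^2 + 3*b - 3)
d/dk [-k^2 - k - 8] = -2*k - 1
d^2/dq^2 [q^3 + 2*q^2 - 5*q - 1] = 6*q + 4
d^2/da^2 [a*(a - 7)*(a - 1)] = 6*a - 16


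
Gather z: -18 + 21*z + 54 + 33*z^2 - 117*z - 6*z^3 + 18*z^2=-6*z^3 + 51*z^2 - 96*z + 36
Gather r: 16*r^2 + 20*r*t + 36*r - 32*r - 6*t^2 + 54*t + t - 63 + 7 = 16*r^2 + r*(20*t + 4) - 6*t^2 + 55*t - 56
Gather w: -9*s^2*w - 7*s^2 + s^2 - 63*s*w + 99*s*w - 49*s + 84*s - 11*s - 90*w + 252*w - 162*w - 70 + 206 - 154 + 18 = -6*s^2 + 24*s + w*(-9*s^2 + 36*s)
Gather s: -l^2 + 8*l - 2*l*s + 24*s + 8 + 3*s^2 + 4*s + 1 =-l^2 + 8*l + 3*s^2 + s*(28 - 2*l) + 9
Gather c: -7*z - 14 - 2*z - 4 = -9*z - 18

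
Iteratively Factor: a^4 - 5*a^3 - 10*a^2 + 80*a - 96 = (a - 4)*(a^3 - a^2 - 14*a + 24) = (a - 4)*(a - 3)*(a^2 + 2*a - 8) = (a - 4)*(a - 3)*(a - 2)*(a + 4)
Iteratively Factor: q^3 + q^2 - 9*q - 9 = (q + 1)*(q^2 - 9) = (q - 3)*(q + 1)*(q + 3)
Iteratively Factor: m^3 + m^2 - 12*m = (m + 4)*(m^2 - 3*m) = (m - 3)*(m + 4)*(m)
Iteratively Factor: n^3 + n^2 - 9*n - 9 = (n + 1)*(n^2 - 9) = (n - 3)*(n + 1)*(n + 3)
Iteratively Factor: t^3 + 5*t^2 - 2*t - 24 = (t + 4)*(t^2 + t - 6) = (t + 3)*(t + 4)*(t - 2)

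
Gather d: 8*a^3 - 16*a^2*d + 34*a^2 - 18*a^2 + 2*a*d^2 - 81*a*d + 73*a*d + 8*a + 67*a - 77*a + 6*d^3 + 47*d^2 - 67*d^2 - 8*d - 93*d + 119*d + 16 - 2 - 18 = 8*a^3 + 16*a^2 - 2*a + 6*d^3 + d^2*(2*a - 20) + d*(-16*a^2 - 8*a + 18) - 4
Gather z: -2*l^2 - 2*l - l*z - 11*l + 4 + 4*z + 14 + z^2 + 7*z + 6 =-2*l^2 - 13*l + z^2 + z*(11 - l) + 24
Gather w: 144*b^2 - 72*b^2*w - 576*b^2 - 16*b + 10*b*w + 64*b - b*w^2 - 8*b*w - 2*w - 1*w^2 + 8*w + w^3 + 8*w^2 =-432*b^2 + 48*b + w^3 + w^2*(7 - b) + w*(-72*b^2 + 2*b + 6)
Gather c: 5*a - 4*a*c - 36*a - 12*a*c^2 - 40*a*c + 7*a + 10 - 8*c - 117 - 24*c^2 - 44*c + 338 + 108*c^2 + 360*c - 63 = -24*a + c^2*(84 - 12*a) + c*(308 - 44*a) + 168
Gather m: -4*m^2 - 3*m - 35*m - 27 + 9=-4*m^2 - 38*m - 18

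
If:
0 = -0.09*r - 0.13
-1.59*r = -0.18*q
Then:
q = -12.76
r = -1.44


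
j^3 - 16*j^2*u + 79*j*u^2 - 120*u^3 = (j - 8*u)*(j - 5*u)*(j - 3*u)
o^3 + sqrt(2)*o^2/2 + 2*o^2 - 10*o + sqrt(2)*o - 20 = (o + 2)*(o - 2*sqrt(2))*(o + 5*sqrt(2)/2)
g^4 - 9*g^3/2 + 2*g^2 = g^2*(g - 4)*(g - 1/2)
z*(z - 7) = z^2 - 7*z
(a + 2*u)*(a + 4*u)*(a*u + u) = a^3*u + 6*a^2*u^2 + a^2*u + 8*a*u^3 + 6*a*u^2 + 8*u^3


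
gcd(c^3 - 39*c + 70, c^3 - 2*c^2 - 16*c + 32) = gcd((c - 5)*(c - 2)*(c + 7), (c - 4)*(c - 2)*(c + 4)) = c - 2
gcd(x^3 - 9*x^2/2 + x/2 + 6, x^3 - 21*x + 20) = x - 4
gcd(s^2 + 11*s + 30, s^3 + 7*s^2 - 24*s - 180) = s + 6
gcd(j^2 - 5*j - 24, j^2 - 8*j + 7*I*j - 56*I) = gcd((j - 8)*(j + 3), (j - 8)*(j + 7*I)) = j - 8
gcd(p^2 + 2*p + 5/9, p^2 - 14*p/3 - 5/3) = p + 1/3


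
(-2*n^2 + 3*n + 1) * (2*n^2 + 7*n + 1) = -4*n^4 - 8*n^3 + 21*n^2 + 10*n + 1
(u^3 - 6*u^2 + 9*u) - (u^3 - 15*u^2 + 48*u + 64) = 9*u^2 - 39*u - 64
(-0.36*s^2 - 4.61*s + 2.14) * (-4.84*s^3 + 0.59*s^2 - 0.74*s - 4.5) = 1.7424*s^5 + 22.1*s^4 - 12.8111*s^3 + 6.294*s^2 + 19.1614*s - 9.63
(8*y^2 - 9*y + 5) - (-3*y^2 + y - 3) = 11*y^2 - 10*y + 8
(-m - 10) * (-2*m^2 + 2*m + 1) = 2*m^3 + 18*m^2 - 21*m - 10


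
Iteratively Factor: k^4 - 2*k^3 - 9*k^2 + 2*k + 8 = (k + 1)*(k^3 - 3*k^2 - 6*k + 8) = (k - 1)*(k + 1)*(k^2 - 2*k - 8) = (k - 1)*(k + 1)*(k + 2)*(k - 4)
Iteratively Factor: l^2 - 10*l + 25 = (l - 5)*(l - 5)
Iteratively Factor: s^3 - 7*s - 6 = (s + 2)*(s^2 - 2*s - 3) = (s + 1)*(s + 2)*(s - 3)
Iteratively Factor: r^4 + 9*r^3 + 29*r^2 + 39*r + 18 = (r + 3)*(r^3 + 6*r^2 + 11*r + 6) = (r + 2)*(r + 3)*(r^2 + 4*r + 3) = (r + 1)*(r + 2)*(r + 3)*(r + 3)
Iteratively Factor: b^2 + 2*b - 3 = (b - 1)*(b + 3)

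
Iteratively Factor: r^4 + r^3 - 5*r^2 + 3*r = (r - 1)*(r^3 + 2*r^2 - 3*r) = (r - 1)^2*(r^2 + 3*r) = (r - 1)^2*(r + 3)*(r)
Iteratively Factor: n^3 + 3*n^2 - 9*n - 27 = (n - 3)*(n^2 + 6*n + 9) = (n - 3)*(n + 3)*(n + 3)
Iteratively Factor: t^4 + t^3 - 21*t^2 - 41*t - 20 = (t + 1)*(t^3 - 21*t - 20) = (t + 1)*(t + 4)*(t^2 - 4*t - 5) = (t - 5)*(t + 1)*(t + 4)*(t + 1)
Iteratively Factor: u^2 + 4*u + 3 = (u + 3)*(u + 1)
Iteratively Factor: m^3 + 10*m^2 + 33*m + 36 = (m + 3)*(m^2 + 7*m + 12) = (m + 3)^2*(m + 4)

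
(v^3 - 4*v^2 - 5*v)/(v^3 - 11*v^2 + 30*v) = (v + 1)/(v - 6)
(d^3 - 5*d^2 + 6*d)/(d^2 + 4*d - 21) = d*(d - 2)/(d + 7)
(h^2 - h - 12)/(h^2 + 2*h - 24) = (h + 3)/(h + 6)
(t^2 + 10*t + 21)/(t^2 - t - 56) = (t + 3)/(t - 8)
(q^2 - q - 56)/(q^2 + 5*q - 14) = (q - 8)/(q - 2)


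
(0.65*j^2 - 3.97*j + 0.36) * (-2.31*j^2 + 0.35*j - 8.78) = -1.5015*j^4 + 9.3982*j^3 - 7.9281*j^2 + 34.9826*j - 3.1608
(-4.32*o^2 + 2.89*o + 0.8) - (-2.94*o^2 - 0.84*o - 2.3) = -1.38*o^2 + 3.73*o + 3.1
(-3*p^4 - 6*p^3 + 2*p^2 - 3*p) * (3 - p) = 3*p^5 - 3*p^4 - 20*p^3 + 9*p^2 - 9*p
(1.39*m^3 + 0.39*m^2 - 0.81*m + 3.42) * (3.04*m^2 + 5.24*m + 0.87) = 4.2256*m^5 + 8.4692*m^4 + 0.7905*m^3 + 6.4917*m^2 + 17.2161*m + 2.9754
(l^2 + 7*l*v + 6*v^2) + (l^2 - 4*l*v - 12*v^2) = 2*l^2 + 3*l*v - 6*v^2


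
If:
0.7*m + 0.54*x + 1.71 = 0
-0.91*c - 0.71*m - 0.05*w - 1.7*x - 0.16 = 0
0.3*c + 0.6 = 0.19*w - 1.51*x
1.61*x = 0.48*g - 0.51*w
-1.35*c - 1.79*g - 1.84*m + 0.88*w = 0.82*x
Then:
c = 1.96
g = 2.69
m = -2.18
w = 3.59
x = -0.34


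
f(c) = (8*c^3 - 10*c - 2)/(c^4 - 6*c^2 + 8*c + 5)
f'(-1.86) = -3.45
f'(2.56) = -0.53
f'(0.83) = 0.85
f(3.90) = 2.46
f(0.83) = -0.72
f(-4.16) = -3.20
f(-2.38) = 5.40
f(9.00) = 0.93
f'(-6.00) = -0.39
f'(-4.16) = -1.98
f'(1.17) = 2.85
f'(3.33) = -0.97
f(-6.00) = -1.61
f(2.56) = 3.66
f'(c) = (24*c^2 - 10)/(c^4 - 6*c^2 + 8*c + 5) + (-4*c^3 + 12*c - 8)*(8*c^3 - 10*c - 2)/(c^4 - 6*c^2 + 8*c + 5)^2 = 2*((12*c^2 - 5)*(c^4 - 6*c^2 + 8*c + 5) + 4*(-4*c^3 + 5*c + 1)*(c^3 - 3*c + 2))/(c^4 - 6*c^2 + 8*c + 5)^2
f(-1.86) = 1.87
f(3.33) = 2.95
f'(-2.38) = -13.78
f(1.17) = -0.11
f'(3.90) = -0.75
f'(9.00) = -0.11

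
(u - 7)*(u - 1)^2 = u^3 - 9*u^2 + 15*u - 7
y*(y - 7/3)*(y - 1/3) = y^3 - 8*y^2/3 + 7*y/9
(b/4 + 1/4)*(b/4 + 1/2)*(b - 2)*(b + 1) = b^4/16 + b^3/8 - 3*b^2/16 - b/2 - 1/4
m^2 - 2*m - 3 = (m - 3)*(m + 1)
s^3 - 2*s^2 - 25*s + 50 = (s - 5)*(s - 2)*(s + 5)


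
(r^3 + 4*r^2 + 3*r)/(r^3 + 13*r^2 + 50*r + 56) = r*(r^2 + 4*r + 3)/(r^3 + 13*r^2 + 50*r + 56)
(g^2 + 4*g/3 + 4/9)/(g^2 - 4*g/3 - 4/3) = (g + 2/3)/(g - 2)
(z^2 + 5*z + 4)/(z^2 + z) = (z + 4)/z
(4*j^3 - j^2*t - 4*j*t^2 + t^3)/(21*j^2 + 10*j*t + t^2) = (4*j^3 - j^2*t - 4*j*t^2 + t^3)/(21*j^2 + 10*j*t + t^2)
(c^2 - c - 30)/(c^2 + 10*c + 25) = (c - 6)/(c + 5)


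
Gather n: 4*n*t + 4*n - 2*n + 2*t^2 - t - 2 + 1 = n*(4*t + 2) + 2*t^2 - t - 1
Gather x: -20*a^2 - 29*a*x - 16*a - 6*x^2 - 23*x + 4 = -20*a^2 - 16*a - 6*x^2 + x*(-29*a - 23) + 4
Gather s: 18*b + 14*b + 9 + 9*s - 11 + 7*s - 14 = 32*b + 16*s - 16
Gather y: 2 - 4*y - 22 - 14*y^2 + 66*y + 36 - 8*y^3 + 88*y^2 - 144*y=-8*y^3 + 74*y^2 - 82*y + 16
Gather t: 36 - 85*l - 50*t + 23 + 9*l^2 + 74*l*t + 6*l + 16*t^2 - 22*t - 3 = 9*l^2 - 79*l + 16*t^2 + t*(74*l - 72) + 56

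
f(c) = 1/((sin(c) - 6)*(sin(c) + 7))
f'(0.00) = 0.00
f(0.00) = -0.02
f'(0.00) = 0.00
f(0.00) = -0.02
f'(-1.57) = 0.00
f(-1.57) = -0.02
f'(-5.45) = -0.00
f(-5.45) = -0.02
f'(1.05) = -0.00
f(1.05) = -0.02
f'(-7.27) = 0.00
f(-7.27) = -0.02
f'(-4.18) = 0.00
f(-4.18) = -0.02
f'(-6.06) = -0.00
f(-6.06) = -0.02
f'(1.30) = -0.00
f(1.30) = -0.02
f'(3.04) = 0.00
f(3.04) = -0.02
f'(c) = -cos(c)/((sin(c) - 6)*(sin(c) + 7)^2) - cos(c)/((sin(c) - 6)^2*(sin(c) + 7)) = -(sin(2*c) + cos(c))/((sin(c) - 6)^2*(sin(c) + 7)^2)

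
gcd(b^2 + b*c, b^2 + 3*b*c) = b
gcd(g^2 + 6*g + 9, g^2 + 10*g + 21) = g + 3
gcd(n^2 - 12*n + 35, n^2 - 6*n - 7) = n - 7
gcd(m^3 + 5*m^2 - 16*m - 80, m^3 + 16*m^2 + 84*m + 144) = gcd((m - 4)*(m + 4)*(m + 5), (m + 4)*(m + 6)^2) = m + 4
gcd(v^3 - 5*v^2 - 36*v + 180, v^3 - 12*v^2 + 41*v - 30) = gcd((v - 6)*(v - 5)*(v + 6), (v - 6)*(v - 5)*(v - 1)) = v^2 - 11*v + 30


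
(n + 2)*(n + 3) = n^2 + 5*n + 6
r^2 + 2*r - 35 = (r - 5)*(r + 7)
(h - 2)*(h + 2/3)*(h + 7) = h^3 + 17*h^2/3 - 32*h/3 - 28/3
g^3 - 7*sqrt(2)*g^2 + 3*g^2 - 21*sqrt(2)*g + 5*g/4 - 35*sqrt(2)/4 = (g + 1/2)*(g + 5/2)*(g - 7*sqrt(2))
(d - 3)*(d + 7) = d^2 + 4*d - 21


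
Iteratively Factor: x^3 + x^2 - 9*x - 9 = (x + 3)*(x^2 - 2*x - 3) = (x - 3)*(x + 3)*(x + 1)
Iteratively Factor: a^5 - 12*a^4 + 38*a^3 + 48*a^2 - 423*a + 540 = (a - 5)*(a^4 - 7*a^3 + 3*a^2 + 63*a - 108) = (a - 5)*(a - 3)*(a^3 - 4*a^2 - 9*a + 36) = (a - 5)*(a - 4)*(a - 3)*(a^2 - 9) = (a - 5)*(a - 4)*(a - 3)^2*(a + 3)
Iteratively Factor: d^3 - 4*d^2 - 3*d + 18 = (d + 2)*(d^2 - 6*d + 9) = (d - 3)*(d + 2)*(d - 3)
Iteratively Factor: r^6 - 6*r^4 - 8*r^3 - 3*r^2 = (r)*(r^5 - 6*r^3 - 8*r^2 - 3*r) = r^2*(r^4 - 6*r^2 - 8*r - 3) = r^2*(r - 3)*(r^3 + 3*r^2 + 3*r + 1) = r^2*(r - 3)*(r + 1)*(r^2 + 2*r + 1) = r^2*(r - 3)*(r + 1)^2*(r + 1)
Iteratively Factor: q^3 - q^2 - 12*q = (q)*(q^2 - q - 12) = q*(q - 4)*(q + 3)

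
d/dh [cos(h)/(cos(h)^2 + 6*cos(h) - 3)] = (cos(h)^2 + 3)*sin(h)/(cos(h)^2 + 6*cos(h) - 3)^2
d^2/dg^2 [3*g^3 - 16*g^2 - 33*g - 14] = 18*g - 32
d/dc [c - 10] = 1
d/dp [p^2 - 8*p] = 2*p - 8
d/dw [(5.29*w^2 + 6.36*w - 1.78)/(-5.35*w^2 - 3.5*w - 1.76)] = (15.511*w^2 - 37.6668*w - 17.4236)/(28.6225*w^4 + 37.45*w^3 + 31.082*w^2 + 12.32*w + 3.0976)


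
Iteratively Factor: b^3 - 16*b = (b + 4)*(b^2 - 4*b) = b*(b + 4)*(b - 4)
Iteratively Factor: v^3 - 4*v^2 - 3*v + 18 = (v - 3)*(v^2 - v - 6) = (v - 3)*(v + 2)*(v - 3)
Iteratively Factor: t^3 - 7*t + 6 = (t + 3)*(t^2 - 3*t + 2) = (t - 2)*(t + 3)*(t - 1)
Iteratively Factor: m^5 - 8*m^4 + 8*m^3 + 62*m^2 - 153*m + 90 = (m - 3)*(m^4 - 5*m^3 - 7*m^2 + 41*m - 30) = (m - 3)*(m - 1)*(m^3 - 4*m^2 - 11*m + 30) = (m - 3)*(m - 1)*(m + 3)*(m^2 - 7*m + 10) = (m - 5)*(m - 3)*(m - 1)*(m + 3)*(m - 2)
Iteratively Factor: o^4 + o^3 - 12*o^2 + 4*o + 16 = (o + 1)*(o^3 - 12*o + 16) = (o + 1)*(o + 4)*(o^2 - 4*o + 4) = (o - 2)*(o + 1)*(o + 4)*(o - 2)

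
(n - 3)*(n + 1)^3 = n^4 - 6*n^2 - 8*n - 3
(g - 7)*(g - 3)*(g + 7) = g^3 - 3*g^2 - 49*g + 147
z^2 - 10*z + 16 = (z - 8)*(z - 2)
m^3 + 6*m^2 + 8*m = m*(m + 2)*(m + 4)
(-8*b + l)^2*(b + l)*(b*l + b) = 64*b^4*l + 64*b^4 + 48*b^3*l^2 + 48*b^3*l - 15*b^2*l^3 - 15*b^2*l^2 + b*l^4 + b*l^3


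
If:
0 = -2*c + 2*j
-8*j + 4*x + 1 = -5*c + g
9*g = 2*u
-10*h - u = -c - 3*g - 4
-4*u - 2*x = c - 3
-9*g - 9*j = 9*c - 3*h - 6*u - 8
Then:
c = 9265/14853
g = 1558/14853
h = 6634/14853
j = 9265/14853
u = 2337/4951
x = 3625/14853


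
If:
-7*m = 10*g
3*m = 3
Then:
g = -7/10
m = 1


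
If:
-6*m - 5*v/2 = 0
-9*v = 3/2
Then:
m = 5/72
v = -1/6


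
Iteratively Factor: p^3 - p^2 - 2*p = (p - 2)*(p^2 + p) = p*(p - 2)*(p + 1)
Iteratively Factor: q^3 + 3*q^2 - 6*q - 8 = (q + 1)*(q^2 + 2*q - 8) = (q + 1)*(q + 4)*(q - 2)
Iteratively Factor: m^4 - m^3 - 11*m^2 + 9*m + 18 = (m - 3)*(m^3 + 2*m^2 - 5*m - 6) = (m - 3)*(m + 1)*(m^2 + m - 6) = (m - 3)*(m - 2)*(m + 1)*(m + 3)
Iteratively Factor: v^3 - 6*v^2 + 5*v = (v)*(v^2 - 6*v + 5) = v*(v - 5)*(v - 1)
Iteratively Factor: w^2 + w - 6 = (w - 2)*(w + 3)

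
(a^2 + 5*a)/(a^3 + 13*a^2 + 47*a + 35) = a/(a^2 + 8*a + 7)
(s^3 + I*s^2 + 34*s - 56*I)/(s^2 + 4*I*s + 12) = (s^2 + 3*I*s + 28)/(s + 6*I)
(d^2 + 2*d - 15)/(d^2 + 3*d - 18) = (d + 5)/(d + 6)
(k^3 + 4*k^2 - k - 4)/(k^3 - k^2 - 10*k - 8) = (k^2 + 3*k - 4)/(k^2 - 2*k - 8)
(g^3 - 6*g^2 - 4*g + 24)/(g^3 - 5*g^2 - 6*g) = (g^2 - 4)/(g*(g + 1))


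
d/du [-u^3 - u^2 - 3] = u*(-3*u - 2)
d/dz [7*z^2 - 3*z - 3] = 14*z - 3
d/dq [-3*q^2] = -6*q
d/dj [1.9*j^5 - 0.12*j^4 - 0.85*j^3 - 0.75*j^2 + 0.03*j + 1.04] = 9.5*j^4 - 0.48*j^3 - 2.55*j^2 - 1.5*j + 0.03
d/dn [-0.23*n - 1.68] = -0.230000000000000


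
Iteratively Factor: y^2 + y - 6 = (y + 3)*(y - 2)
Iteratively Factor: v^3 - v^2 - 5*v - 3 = (v + 1)*(v^2 - 2*v - 3) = (v - 3)*(v + 1)*(v + 1)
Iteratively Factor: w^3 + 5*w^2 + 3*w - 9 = (w - 1)*(w^2 + 6*w + 9) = (w - 1)*(w + 3)*(w + 3)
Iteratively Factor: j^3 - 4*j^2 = (j)*(j^2 - 4*j) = j*(j - 4)*(j)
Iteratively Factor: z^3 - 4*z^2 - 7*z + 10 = (z - 5)*(z^2 + z - 2) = (z - 5)*(z + 2)*(z - 1)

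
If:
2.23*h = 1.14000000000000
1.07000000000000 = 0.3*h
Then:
No Solution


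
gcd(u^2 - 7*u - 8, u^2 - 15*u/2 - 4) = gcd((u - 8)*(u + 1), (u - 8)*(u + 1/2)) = u - 8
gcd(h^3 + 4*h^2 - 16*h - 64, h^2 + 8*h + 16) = h^2 + 8*h + 16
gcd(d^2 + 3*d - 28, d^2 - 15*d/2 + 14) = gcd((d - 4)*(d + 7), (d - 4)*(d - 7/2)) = d - 4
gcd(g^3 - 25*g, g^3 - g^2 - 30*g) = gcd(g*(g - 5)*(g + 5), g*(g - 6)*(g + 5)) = g^2 + 5*g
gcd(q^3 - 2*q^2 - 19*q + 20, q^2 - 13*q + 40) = q - 5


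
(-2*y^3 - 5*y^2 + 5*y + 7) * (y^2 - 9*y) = -2*y^5 + 13*y^4 + 50*y^3 - 38*y^2 - 63*y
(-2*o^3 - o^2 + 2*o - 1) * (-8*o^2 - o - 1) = 16*o^5 + 10*o^4 - 13*o^3 + 7*o^2 - o + 1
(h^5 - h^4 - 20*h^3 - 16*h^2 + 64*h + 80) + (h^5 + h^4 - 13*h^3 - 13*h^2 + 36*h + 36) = 2*h^5 - 33*h^3 - 29*h^2 + 100*h + 116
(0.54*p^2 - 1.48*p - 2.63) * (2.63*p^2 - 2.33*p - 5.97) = 1.4202*p^4 - 5.1506*p^3 - 6.6923*p^2 + 14.9635*p + 15.7011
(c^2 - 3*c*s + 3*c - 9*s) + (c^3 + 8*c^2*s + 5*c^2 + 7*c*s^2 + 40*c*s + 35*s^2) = c^3 + 8*c^2*s + 6*c^2 + 7*c*s^2 + 37*c*s + 3*c + 35*s^2 - 9*s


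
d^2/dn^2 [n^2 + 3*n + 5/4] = 2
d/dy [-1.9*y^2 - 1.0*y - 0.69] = -3.8*y - 1.0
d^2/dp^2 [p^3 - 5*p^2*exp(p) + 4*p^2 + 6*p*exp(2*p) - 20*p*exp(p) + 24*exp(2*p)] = -5*p^2*exp(p) + 24*p*exp(2*p) - 40*p*exp(p) + 6*p + 120*exp(2*p) - 50*exp(p) + 8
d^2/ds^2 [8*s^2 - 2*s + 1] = 16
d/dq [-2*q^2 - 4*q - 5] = -4*q - 4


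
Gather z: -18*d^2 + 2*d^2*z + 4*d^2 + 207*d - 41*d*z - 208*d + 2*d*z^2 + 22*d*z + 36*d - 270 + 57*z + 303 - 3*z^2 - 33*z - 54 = -14*d^2 + 35*d + z^2*(2*d - 3) + z*(2*d^2 - 19*d + 24) - 21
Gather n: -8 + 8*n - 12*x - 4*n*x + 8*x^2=n*(8 - 4*x) + 8*x^2 - 12*x - 8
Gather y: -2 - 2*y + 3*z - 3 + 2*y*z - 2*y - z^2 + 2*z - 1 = y*(2*z - 4) - z^2 + 5*z - 6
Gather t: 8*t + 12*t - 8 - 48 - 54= 20*t - 110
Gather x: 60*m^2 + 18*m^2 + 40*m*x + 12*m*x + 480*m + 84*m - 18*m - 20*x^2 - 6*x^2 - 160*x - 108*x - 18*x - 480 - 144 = 78*m^2 + 546*m - 26*x^2 + x*(52*m - 286) - 624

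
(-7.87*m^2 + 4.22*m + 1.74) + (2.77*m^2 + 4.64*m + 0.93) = -5.1*m^2 + 8.86*m + 2.67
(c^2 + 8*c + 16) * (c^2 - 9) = c^4 + 8*c^3 + 7*c^2 - 72*c - 144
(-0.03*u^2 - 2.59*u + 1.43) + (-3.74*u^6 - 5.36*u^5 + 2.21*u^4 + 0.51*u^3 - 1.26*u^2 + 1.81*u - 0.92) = -3.74*u^6 - 5.36*u^5 + 2.21*u^4 + 0.51*u^3 - 1.29*u^2 - 0.78*u + 0.51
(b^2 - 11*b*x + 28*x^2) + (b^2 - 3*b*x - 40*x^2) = 2*b^2 - 14*b*x - 12*x^2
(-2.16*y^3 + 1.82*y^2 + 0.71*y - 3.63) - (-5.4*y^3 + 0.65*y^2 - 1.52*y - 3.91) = 3.24*y^3 + 1.17*y^2 + 2.23*y + 0.28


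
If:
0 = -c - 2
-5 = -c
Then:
No Solution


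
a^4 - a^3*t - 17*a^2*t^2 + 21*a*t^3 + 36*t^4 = (a - 3*t)^2*(a + t)*(a + 4*t)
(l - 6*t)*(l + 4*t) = l^2 - 2*l*t - 24*t^2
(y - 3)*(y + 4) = y^2 + y - 12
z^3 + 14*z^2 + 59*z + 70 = (z + 2)*(z + 5)*(z + 7)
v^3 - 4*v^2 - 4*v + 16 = (v - 4)*(v - 2)*(v + 2)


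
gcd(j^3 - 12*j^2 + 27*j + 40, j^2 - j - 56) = j - 8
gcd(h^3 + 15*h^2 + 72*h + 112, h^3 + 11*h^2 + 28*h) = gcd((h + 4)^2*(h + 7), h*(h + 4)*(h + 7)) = h^2 + 11*h + 28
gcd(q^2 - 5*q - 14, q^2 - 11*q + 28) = q - 7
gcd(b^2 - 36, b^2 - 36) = b^2 - 36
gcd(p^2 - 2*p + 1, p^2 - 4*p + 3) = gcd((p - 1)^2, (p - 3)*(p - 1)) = p - 1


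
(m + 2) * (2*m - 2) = 2*m^2 + 2*m - 4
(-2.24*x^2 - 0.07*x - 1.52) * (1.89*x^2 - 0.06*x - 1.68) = -4.2336*x^4 + 0.00210000000000002*x^3 + 0.894600000000001*x^2 + 0.2088*x + 2.5536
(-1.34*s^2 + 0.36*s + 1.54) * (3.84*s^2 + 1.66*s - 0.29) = -5.1456*s^4 - 0.842*s^3 + 6.8998*s^2 + 2.452*s - 0.4466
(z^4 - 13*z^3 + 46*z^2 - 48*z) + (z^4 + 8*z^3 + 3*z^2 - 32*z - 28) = 2*z^4 - 5*z^3 + 49*z^2 - 80*z - 28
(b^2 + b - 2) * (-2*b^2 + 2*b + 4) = -2*b^4 + 10*b^2 - 8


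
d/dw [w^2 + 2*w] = 2*w + 2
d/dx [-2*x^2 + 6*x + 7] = 6 - 4*x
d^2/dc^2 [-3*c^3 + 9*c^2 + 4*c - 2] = 18 - 18*c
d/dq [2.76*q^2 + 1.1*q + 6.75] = 5.52*q + 1.1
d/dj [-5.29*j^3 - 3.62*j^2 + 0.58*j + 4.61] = -15.87*j^2 - 7.24*j + 0.58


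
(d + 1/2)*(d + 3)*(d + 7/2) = d^3 + 7*d^2 + 55*d/4 + 21/4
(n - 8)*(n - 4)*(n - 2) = n^3 - 14*n^2 + 56*n - 64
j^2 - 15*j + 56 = (j - 8)*(j - 7)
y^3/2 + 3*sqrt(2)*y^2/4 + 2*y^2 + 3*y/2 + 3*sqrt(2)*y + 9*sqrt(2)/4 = (y/2 + 1/2)*(y + 3)*(y + 3*sqrt(2)/2)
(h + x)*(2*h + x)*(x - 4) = 2*h^2*x - 8*h^2 + 3*h*x^2 - 12*h*x + x^3 - 4*x^2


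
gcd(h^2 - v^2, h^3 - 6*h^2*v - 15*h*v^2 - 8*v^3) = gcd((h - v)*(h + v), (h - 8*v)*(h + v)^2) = h + v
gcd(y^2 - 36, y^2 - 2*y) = 1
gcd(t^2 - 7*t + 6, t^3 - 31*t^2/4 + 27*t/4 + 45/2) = t - 6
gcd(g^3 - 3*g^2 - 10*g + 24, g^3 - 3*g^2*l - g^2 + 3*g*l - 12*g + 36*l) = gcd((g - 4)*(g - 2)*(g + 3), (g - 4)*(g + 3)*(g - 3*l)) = g^2 - g - 12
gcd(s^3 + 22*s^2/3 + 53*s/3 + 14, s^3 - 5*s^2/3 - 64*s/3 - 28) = s^2 + 13*s/3 + 14/3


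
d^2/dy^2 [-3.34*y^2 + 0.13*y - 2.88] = -6.68000000000000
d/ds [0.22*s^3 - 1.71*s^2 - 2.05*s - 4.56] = 0.66*s^2 - 3.42*s - 2.05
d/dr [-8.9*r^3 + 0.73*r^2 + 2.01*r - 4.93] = -26.7*r^2 + 1.46*r + 2.01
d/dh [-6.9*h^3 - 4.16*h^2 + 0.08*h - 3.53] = -20.7*h^2 - 8.32*h + 0.08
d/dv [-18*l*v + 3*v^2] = -18*l + 6*v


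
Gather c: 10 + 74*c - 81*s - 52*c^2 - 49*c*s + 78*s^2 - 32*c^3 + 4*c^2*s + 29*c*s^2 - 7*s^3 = -32*c^3 + c^2*(4*s - 52) + c*(29*s^2 - 49*s + 74) - 7*s^3 + 78*s^2 - 81*s + 10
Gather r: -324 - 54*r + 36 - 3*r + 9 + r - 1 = -56*r - 280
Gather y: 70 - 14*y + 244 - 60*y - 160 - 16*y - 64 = 90 - 90*y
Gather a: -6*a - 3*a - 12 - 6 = -9*a - 18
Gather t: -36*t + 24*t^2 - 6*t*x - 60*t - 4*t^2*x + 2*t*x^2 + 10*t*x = t^2*(24 - 4*x) + t*(2*x^2 + 4*x - 96)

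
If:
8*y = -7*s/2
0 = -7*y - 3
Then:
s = 48/49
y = -3/7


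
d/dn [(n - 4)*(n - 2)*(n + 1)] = 3*n^2 - 10*n + 2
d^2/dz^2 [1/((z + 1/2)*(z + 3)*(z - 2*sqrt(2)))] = 4*(4*(z + 3)^2*(z - 2*sqrt(2))^2 + 2*(z + 3)^2*(z - 2*sqrt(2))*(2*z + 1) + (z + 3)^2*(2*z + 1)^2 + 2*(z + 3)*(z - 2*sqrt(2))^2*(2*z + 1) + (z + 3)*(z - 2*sqrt(2))*(2*z + 1)^2 + (z - 2*sqrt(2))^2*(2*z + 1)^2)/((z + 3)^3*(z - 2*sqrt(2))^3*(2*z + 1)^3)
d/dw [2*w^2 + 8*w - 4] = 4*w + 8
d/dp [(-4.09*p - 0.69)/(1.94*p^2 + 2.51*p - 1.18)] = (7.9346*p^2 + 2.6772*p + 6.5581)/(3.7636*p^4 + 9.7388*p^3 + 1.7217*p^2 - 5.9236*p + 1.3924)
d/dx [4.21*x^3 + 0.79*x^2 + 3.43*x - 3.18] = 12.63*x^2 + 1.58*x + 3.43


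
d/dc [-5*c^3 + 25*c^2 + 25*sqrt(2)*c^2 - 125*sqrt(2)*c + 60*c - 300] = -15*c^2 + 50*c + 50*sqrt(2)*c - 125*sqrt(2) + 60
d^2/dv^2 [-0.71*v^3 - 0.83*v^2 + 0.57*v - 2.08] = -4.26*v - 1.66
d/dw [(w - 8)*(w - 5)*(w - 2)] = 3*w^2 - 30*w + 66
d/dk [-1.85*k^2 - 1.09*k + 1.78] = -3.7*k - 1.09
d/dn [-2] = 0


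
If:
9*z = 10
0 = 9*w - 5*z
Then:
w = 50/81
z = 10/9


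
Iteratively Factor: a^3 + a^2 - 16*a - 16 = (a + 4)*(a^2 - 3*a - 4) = (a - 4)*(a + 4)*(a + 1)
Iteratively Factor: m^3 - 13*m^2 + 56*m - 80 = (m - 4)*(m^2 - 9*m + 20) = (m - 5)*(m - 4)*(m - 4)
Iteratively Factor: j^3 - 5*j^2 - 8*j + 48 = (j - 4)*(j^2 - j - 12) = (j - 4)^2*(j + 3)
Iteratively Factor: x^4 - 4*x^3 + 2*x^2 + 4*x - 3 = (x - 1)*(x^3 - 3*x^2 - x + 3) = (x - 1)^2*(x^2 - 2*x - 3) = (x - 1)^2*(x + 1)*(x - 3)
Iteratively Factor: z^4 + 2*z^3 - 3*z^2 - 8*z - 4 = (z + 1)*(z^3 + z^2 - 4*z - 4) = (z + 1)^2*(z^2 - 4) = (z + 1)^2*(z + 2)*(z - 2)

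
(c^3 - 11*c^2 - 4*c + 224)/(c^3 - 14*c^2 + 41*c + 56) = (c + 4)/(c + 1)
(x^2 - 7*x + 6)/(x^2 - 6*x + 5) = (x - 6)/(x - 5)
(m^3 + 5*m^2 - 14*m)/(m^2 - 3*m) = (m^2 + 5*m - 14)/(m - 3)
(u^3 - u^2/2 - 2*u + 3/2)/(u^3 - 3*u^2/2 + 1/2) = (2*u + 3)/(2*u + 1)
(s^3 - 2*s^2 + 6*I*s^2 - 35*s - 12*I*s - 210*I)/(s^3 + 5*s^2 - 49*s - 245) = (s + 6*I)/(s + 7)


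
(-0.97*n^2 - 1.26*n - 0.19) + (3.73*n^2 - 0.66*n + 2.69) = 2.76*n^2 - 1.92*n + 2.5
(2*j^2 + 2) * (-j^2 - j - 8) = -2*j^4 - 2*j^3 - 18*j^2 - 2*j - 16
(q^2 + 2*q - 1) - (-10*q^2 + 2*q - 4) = 11*q^2 + 3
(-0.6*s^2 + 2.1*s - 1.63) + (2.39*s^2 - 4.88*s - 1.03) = 1.79*s^2 - 2.78*s - 2.66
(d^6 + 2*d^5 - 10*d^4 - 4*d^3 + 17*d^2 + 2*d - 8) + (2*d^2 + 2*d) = d^6 + 2*d^5 - 10*d^4 - 4*d^3 + 19*d^2 + 4*d - 8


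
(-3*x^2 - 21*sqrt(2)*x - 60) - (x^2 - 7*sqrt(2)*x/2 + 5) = -4*x^2 - 35*sqrt(2)*x/2 - 65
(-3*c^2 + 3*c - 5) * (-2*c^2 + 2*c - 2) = 6*c^4 - 12*c^3 + 22*c^2 - 16*c + 10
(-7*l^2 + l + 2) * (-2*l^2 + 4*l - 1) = 14*l^4 - 30*l^3 + 7*l^2 + 7*l - 2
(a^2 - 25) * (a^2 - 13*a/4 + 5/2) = a^4 - 13*a^3/4 - 45*a^2/2 + 325*a/4 - 125/2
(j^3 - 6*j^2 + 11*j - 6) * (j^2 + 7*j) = j^5 + j^4 - 31*j^3 + 71*j^2 - 42*j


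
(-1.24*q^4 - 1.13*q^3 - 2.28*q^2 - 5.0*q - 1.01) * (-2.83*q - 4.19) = 3.5092*q^5 + 8.3935*q^4 + 11.1871*q^3 + 23.7032*q^2 + 23.8083*q + 4.2319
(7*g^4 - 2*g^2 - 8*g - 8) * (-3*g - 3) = -21*g^5 - 21*g^4 + 6*g^3 + 30*g^2 + 48*g + 24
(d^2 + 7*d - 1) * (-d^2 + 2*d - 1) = -d^4 - 5*d^3 + 14*d^2 - 9*d + 1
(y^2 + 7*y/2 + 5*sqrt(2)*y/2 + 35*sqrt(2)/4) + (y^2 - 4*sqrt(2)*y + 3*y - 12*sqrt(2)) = 2*y^2 - 3*sqrt(2)*y/2 + 13*y/2 - 13*sqrt(2)/4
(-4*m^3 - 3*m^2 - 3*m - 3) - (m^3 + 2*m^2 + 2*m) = -5*m^3 - 5*m^2 - 5*m - 3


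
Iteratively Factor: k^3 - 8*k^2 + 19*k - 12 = (k - 3)*(k^2 - 5*k + 4) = (k - 4)*(k - 3)*(k - 1)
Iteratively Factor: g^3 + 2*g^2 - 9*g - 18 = (g + 2)*(g^2 - 9) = (g - 3)*(g + 2)*(g + 3)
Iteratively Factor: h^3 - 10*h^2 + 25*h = (h)*(h^2 - 10*h + 25) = h*(h - 5)*(h - 5)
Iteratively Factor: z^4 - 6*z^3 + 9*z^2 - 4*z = (z - 1)*(z^3 - 5*z^2 + 4*z) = (z - 4)*(z - 1)*(z^2 - z) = (z - 4)*(z - 1)^2*(z)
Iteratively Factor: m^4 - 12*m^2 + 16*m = (m)*(m^3 - 12*m + 16) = m*(m + 4)*(m^2 - 4*m + 4) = m*(m - 2)*(m + 4)*(m - 2)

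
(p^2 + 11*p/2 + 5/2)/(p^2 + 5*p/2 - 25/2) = (2*p + 1)/(2*p - 5)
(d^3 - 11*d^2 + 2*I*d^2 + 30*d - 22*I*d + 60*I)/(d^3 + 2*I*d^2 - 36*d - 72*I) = (d - 5)/(d + 6)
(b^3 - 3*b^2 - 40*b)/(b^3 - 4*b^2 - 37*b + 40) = b/(b - 1)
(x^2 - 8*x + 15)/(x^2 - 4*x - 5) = (x - 3)/(x + 1)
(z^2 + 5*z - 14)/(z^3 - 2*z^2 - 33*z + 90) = (z^2 + 5*z - 14)/(z^3 - 2*z^2 - 33*z + 90)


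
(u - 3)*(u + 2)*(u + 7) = u^3 + 6*u^2 - 13*u - 42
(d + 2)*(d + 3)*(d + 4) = d^3 + 9*d^2 + 26*d + 24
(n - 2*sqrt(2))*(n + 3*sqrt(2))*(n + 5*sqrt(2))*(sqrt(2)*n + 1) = sqrt(2)*n^4 + 13*n^3 + 4*sqrt(2)*n^2 - 122*n - 60*sqrt(2)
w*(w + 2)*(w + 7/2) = w^3 + 11*w^2/2 + 7*w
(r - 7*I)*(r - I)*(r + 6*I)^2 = r^4 + 4*I*r^3 + 53*r^2 + 204*I*r + 252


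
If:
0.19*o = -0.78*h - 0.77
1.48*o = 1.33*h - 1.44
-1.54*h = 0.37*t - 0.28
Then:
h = -0.62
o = -1.53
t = 3.32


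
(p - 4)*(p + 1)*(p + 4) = p^3 + p^2 - 16*p - 16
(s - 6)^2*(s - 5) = s^3 - 17*s^2 + 96*s - 180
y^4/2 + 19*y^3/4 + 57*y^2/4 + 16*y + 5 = (y/2 + 1)*(y + 1/2)*(y + 2)*(y + 5)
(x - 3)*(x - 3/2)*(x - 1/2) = x^3 - 5*x^2 + 27*x/4 - 9/4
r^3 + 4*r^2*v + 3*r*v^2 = r*(r + v)*(r + 3*v)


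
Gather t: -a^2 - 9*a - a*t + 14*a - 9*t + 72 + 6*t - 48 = -a^2 + 5*a + t*(-a - 3) + 24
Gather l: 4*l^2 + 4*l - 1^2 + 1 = 4*l^2 + 4*l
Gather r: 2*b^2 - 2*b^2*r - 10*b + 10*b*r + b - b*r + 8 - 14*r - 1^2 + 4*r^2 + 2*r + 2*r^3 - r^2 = 2*b^2 - 9*b + 2*r^3 + 3*r^2 + r*(-2*b^2 + 9*b - 12) + 7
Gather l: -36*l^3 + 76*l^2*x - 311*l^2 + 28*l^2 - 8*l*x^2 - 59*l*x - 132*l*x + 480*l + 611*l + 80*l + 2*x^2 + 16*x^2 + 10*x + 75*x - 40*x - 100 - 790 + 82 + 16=-36*l^3 + l^2*(76*x - 283) + l*(-8*x^2 - 191*x + 1171) + 18*x^2 + 45*x - 792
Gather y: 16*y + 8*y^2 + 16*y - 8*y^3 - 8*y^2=-8*y^3 + 32*y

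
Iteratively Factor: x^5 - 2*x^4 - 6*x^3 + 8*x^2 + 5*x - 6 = (x - 1)*(x^4 - x^3 - 7*x^2 + x + 6) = (x - 3)*(x - 1)*(x^3 + 2*x^2 - x - 2) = (x - 3)*(x - 1)*(x + 2)*(x^2 - 1) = (x - 3)*(x - 1)^2*(x + 2)*(x + 1)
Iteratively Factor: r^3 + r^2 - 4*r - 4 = (r - 2)*(r^2 + 3*r + 2) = (r - 2)*(r + 1)*(r + 2)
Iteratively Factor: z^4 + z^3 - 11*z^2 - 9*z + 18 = (z + 3)*(z^3 - 2*z^2 - 5*z + 6) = (z - 3)*(z + 3)*(z^2 + z - 2) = (z - 3)*(z + 2)*(z + 3)*(z - 1)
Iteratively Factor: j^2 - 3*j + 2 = (j - 2)*(j - 1)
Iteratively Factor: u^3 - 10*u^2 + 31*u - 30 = (u - 2)*(u^2 - 8*u + 15) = (u - 3)*(u - 2)*(u - 5)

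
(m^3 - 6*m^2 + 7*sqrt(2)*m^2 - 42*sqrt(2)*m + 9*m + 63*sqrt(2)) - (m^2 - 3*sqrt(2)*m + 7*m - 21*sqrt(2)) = m^3 - 7*m^2 + 7*sqrt(2)*m^2 - 39*sqrt(2)*m + 2*m + 84*sqrt(2)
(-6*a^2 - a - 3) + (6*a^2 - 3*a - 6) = -4*a - 9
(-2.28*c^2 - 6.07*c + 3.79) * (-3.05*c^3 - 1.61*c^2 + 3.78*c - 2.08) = 6.954*c^5 + 22.1843*c^4 - 10.4052*c^3 - 24.3041*c^2 + 26.9518*c - 7.8832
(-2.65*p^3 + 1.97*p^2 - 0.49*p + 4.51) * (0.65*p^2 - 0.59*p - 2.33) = -1.7225*p^5 + 2.844*p^4 + 4.6937*p^3 - 1.3695*p^2 - 1.5192*p - 10.5083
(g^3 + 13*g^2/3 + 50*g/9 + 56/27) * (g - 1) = g^4 + 10*g^3/3 + 11*g^2/9 - 94*g/27 - 56/27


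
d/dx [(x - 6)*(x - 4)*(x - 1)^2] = 4*x^3 - 36*x^2 + 90*x - 58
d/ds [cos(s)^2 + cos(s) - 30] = -sin(s) - sin(2*s)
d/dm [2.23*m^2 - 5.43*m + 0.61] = 4.46*m - 5.43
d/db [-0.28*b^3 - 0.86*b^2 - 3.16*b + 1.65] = -0.84*b^2 - 1.72*b - 3.16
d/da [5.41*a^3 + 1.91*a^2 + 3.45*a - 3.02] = 16.23*a^2 + 3.82*a + 3.45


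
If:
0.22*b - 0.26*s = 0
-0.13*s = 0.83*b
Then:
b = 0.00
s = 0.00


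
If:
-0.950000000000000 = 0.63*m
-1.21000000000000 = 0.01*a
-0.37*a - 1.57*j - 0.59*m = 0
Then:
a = -121.00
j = 29.08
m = -1.51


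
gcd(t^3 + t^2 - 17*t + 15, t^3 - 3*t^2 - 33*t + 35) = t^2 + 4*t - 5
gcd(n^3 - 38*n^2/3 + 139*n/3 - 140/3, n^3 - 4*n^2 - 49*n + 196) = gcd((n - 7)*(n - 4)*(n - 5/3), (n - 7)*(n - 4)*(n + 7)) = n^2 - 11*n + 28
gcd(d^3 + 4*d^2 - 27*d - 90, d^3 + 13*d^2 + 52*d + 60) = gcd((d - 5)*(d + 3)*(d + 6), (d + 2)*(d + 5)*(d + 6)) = d + 6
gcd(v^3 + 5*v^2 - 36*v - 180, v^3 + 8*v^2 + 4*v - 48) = v + 6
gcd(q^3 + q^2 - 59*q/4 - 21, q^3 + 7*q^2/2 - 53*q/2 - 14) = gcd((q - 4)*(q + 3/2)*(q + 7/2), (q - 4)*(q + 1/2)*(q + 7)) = q - 4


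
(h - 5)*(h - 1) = h^2 - 6*h + 5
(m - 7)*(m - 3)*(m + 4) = m^3 - 6*m^2 - 19*m + 84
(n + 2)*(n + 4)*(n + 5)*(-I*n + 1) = -I*n^4 + n^3 - 11*I*n^3 + 11*n^2 - 38*I*n^2 + 38*n - 40*I*n + 40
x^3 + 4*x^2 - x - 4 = (x - 1)*(x + 1)*(x + 4)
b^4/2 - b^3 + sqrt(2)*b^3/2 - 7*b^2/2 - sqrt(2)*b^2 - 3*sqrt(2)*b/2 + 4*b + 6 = (b/2 + sqrt(2))*(b - 3)*(b + 1)*(b - sqrt(2))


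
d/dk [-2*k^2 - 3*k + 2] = -4*k - 3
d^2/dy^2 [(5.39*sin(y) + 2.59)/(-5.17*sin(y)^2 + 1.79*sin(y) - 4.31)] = (144.068771*sin(y)^5 + 326.792081*sin(y)^4 - 1080.665971*sin(y)^3 - 596.333948*sin(y)^2 + 984.54111*sin(y) + 15.6605260000001)/(5.17*sin(y)^2 - 1.79*sin(y) + 4.31)^3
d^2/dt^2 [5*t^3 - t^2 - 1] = 30*t - 2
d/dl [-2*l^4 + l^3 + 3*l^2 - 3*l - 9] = -8*l^3 + 3*l^2 + 6*l - 3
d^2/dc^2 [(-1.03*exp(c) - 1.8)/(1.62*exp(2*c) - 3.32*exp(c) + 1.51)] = (-2.703132*exp(4*c) - 24.435432*exp(3*c) + 44.160876*exp(2*c) - 7.391276*exp(c) - 11.372263)*exp(c)/(4.251528*exp(6*c) - 26.139024*exp(5*c) + 65.457396*exp(4*c) - 85.322672*exp(3*c) + 61.012758*exp(2*c) - 22.709796*exp(c) + 3.442951)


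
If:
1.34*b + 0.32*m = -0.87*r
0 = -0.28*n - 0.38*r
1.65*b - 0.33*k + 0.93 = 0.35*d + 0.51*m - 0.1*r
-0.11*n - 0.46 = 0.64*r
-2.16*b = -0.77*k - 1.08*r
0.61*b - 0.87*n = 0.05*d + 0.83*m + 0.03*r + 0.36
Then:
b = 0.93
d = 5.05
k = 3.93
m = -1.35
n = 1.27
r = -0.94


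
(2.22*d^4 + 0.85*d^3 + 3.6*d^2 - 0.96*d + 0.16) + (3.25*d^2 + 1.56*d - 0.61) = 2.22*d^4 + 0.85*d^3 + 6.85*d^2 + 0.6*d - 0.45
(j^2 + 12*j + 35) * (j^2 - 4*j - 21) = j^4 + 8*j^3 - 34*j^2 - 392*j - 735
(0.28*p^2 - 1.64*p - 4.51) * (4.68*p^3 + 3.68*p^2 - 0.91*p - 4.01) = 1.3104*p^5 - 6.6448*p^4 - 27.3968*p^3 - 16.2272*p^2 + 10.6805*p + 18.0851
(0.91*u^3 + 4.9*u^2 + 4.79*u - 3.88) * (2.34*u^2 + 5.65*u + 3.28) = 2.1294*u^5 + 16.6075*u^4 + 41.8784*u^3 + 34.0563*u^2 - 6.2108*u - 12.7264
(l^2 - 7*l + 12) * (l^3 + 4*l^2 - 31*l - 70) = l^5 - 3*l^4 - 47*l^3 + 195*l^2 + 118*l - 840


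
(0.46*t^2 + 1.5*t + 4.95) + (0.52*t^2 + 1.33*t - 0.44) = 0.98*t^2 + 2.83*t + 4.51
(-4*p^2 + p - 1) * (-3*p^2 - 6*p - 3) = 12*p^4 + 21*p^3 + 9*p^2 + 3*p + 3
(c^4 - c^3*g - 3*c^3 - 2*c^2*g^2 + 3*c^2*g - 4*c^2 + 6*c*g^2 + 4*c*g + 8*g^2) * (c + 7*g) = c^5 + 6*c^4*g - 3*c^4 - 9*c^3*g^2 - 18*c^3*g - 4*c^3 - 14*c^2*g^3 + 27*c^2*g^2 - 24*c^2*g + 42*c*g^3 + 36*c*g^2 + 56*g^3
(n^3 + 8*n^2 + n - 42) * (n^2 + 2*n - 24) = n^5 + 10*n^4 - 7*n^3 - 232*n^2 - 108*n + 1008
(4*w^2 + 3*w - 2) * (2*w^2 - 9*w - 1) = 8*w^4 - 30*w^3 - 35*w^2 + 15*w + 2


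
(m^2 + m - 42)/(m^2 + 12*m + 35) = (m - 6)/(m + 5)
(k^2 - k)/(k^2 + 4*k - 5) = k/(k + 5)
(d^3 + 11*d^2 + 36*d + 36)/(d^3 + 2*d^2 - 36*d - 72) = (d + 3)/(d - 6)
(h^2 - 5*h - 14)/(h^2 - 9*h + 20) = (h^2 - 5*h - 14)/(h^2 - 9*h + 20)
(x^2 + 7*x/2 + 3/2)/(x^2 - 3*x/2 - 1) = (x + 3)/(x - 2)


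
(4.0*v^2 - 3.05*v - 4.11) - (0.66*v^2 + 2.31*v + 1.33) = 3.34*v^2 - 5.36*v - 5.44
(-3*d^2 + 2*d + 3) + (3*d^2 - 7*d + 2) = 5 - 5*d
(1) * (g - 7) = g - 7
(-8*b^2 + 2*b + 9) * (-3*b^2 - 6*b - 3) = 24*b^4 + 42*b^3 - 15*b^2 - 60*b - 27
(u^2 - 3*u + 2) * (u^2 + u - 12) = u^4 - 2*u^3 - 13*u^2 + 38*u - 24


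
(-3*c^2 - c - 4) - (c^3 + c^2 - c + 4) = -c^3 - 4*c^2 - 8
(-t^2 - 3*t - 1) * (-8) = 8*t^2 + 24*t + 8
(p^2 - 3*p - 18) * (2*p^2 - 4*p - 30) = 2*p^4 - 10*p^3 - 54*p^2 + 162*p + 540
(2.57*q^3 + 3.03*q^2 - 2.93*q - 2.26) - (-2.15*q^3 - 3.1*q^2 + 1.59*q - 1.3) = 4.72*q^3 + 6.13*q^2 - 4.52*q - 0.96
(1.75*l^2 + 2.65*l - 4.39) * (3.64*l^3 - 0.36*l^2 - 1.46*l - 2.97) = 6.37*l^5 + 9.016*l^4 - 19.4886*l^3 - 7.4861*l^2 - 1.4611*l + 13.0383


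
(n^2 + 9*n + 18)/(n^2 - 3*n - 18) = (n + 6)/(n - 6)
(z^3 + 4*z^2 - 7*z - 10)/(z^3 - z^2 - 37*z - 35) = (z - 2)/(z - 7)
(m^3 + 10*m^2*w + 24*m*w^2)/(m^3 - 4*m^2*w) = (m^2 + 10*m*w + 24*w^2)/(m*(m - 4*w))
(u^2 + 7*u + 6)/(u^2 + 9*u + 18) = (u + 1)/(u + 3)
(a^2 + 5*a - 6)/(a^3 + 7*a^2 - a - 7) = (a + 6)/(a^2 + 8*a + 7)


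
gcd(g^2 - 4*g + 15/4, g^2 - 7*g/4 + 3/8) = g - 3/2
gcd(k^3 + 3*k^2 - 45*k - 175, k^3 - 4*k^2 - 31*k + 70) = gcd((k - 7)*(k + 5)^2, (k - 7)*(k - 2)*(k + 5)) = k^2 - 2*k - 35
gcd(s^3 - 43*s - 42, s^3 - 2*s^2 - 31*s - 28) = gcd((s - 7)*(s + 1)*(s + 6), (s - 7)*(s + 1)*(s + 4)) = s^2 - 6*s - 7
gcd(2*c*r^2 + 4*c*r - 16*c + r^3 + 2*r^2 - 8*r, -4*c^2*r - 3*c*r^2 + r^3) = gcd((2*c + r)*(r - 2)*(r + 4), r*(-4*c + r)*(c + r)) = 1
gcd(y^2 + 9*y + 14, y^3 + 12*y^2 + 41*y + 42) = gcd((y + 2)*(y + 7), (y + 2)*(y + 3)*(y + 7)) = y^2 + 9*y + 14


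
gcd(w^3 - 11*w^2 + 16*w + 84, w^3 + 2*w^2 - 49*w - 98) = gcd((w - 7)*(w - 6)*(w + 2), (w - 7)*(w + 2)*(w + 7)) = w^2 - 5*w - 14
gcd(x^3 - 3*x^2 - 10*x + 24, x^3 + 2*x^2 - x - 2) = 1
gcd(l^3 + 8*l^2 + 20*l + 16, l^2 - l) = 1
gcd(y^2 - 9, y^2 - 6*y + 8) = 1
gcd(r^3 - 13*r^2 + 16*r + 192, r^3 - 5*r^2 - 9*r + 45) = r + 3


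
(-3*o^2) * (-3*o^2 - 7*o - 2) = 9*o^4 + 21*o^3 + 6*o^2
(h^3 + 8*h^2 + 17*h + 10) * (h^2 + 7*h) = h^5 + 15*h^4 + 73*h^3 + 129*h^2 + 70*h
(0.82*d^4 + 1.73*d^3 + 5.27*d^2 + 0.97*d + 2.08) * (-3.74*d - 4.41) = -3.0668*d^5 - 10.0864*d^4 - 27.3391*d^3 - 26.8685*d^2 - 12.0569*d - 9.1728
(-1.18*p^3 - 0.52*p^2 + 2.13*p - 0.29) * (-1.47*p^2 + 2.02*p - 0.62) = 1.7346*p^5 - 1.6192*p^4 - 3.4499*p^3 + 5.0513*p^2 - 1.9064*p + 0.1798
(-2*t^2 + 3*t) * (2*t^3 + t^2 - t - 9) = -4*t^5 + 4*t^4 + 5*t^3 + 15*t^2 - 27*t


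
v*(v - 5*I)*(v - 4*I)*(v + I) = v^4 - 8*I*v^3 - 11*v^2 - 20*I*v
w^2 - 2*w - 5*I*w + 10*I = (w - 2)*(w - 5*I)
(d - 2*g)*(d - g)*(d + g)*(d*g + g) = d^4*g - 2*d^3*g^2 + d^3*g - d^2*g^3 - 2*d^2*g^2 + 2*d*g^4 - d*g^3 + 2*g^4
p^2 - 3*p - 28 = (p - 7)*(p + 4)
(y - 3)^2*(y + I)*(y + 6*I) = y^4 - 6*y^3 + 7*I*y^3 + 3*y^2 - 42*I*y^2 + 36*y + 63*I*y - 54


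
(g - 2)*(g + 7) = g^2 + 5*g - 14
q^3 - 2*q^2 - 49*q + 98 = (q - 7)*(q - 2)*(q + 7)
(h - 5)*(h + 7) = h^2 + 2*h - 35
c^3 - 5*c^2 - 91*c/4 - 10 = (c - 8)*(c + 1/2)*(c + 5/2)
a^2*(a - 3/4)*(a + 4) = a^4 + 13*a^3/4 - 3*a^2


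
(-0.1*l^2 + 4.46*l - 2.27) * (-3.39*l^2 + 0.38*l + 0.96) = 0.339*l^4 - 15.1574*l^3 + 9.2941*l^2 + 3.419*l - 2.1792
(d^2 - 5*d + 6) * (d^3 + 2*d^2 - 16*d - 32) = d^5 - 3*d^4 - 20*d^3 + 60*d^2 + 64*d - 192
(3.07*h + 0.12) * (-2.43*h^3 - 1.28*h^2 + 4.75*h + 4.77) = -7.4601*h^4 - 4.2212*h^3 + 14.4289*h^2 + 15.2139*h + 0.5724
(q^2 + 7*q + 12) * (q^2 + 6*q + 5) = q^4 + 13*q^3 + 59*q^2 + 107*q + 60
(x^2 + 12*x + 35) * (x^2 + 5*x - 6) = x^4 + 17*x^3 + 89*x^2 + 103*x - 210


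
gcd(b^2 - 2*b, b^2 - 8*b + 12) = b - 2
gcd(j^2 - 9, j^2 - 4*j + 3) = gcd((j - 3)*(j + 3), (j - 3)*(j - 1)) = j - 3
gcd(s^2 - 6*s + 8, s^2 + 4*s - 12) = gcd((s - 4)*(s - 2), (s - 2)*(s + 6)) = s - 2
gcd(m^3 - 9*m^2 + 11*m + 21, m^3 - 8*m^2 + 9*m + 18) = m^2 - 2*m - 3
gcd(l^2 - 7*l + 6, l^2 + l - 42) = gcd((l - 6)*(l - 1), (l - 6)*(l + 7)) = l - 6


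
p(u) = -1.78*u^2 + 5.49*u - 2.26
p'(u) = 5.49 - 3.56*u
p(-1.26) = -12.00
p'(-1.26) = 9.98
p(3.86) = -7.59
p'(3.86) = -8.25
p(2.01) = 1.58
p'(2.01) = -1.67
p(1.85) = 1.80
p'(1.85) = -1.10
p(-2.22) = -23.22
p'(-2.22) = 13.39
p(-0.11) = -2.89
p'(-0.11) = 5.88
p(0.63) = 0.49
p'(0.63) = 3.25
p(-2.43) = -26.11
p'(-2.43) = 14.14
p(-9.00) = -195.85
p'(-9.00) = 37.53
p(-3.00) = -34.75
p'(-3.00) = 16.17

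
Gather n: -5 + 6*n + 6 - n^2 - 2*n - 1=-n^2 + 4*n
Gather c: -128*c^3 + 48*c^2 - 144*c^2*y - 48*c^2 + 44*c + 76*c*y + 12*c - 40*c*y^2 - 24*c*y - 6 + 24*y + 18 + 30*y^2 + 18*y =-128*c^3 - 144*c^2*y + c*(-40*y^2 + 52*y + 56) + 30*y^2 + 42*y + 12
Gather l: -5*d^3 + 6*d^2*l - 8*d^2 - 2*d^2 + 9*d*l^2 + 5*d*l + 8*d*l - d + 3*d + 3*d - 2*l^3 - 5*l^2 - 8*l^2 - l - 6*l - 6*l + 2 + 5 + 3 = -5*d^3 - 10*d^2 + 5*d - 2*l^3 + l^2*(9*d - 13) + l*(6*d^2 + 13*d - 13) + 10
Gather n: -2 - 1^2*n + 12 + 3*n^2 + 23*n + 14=3*n^2 + 22*n + 24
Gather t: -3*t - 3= -3*t - 3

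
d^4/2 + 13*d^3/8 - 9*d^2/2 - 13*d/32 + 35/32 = (d/2 + 1/4)*(d - 7/4)*(d - 1/2)*(d + 5)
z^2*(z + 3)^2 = z^4 + 6*z^3 + 9*z^2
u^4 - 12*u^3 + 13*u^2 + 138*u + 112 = (u - 8)*(u - 7)*(u + 1)*(u + 2)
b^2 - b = b*(b - 1)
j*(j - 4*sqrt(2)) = j^2 - 4*sqrt(2)*j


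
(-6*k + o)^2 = 36*k^2 - 12*k*o + o^2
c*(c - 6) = c^2 - 6*c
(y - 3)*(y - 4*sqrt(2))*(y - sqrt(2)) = y^3 - 5*sqrt(2)*y^2 - 3*y^2 + 8*y + 15*sqrt(2)*y - 24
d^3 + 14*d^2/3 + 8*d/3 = d*(d + 2/3)*(d + 4)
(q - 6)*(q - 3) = q^2 - 9*q + 18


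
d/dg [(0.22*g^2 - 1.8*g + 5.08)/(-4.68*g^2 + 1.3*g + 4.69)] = (-8.138*g^2 + 49.6124*g - 15.046)/(21.9024*g^4 - 12.168*g^3 - 42.2084*g^2 + 12.194*g + 21.9961)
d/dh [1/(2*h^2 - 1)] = -4*h/(2*h^2 - 1)^2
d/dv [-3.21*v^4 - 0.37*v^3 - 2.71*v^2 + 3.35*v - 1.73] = -12.84*v^3 - 1.11*v^2 - 5.42*v + 3.35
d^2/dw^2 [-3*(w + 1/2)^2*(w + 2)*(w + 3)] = -36*w^2 - 108*w - 135/2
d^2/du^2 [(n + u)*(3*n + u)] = 2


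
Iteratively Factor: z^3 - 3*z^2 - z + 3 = (z - 3)*(z^2 - 1) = (z - 3)*(z - 1)*(z + 1)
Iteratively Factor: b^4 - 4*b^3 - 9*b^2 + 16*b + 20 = (b + 1)*(b^3 - 5*b^2 - 4*b + 20) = (b + 1)*(b + 2)*(b^2 - 7*b + 10) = (b - 5)*(b + 1)*(b + 2)*(b - 2)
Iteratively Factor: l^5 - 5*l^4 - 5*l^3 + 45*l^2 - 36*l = (l - 4)*(l^4 - l^3 - 9*l^2 + 9*l) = (l - 4)*(l - 3)*(l^3 + 2*l^2 - 3*l) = (l - 4)*(l - 3)*(l - 1)*(l^2 + 3*l) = l*(l - 4)*(l - 3)*(l - 1)*(l + 3)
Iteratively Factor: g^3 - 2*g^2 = (g)*(g^2 - 2*g) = g*(g - 2)*(g)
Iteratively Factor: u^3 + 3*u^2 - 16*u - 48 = (u + 3)*(u^2 - 16) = (u + 3)*(u + 4)*(u - 4)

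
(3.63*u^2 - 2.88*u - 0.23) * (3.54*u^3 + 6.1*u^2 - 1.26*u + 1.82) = 12.8502*u^5 + 11.9478*u^4 - 22.956*u^3 + 8.8324*u^2 - 4.9518*u - 0.4186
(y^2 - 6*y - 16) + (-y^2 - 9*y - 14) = -15*y - 30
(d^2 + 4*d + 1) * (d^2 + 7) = d^4 + 4*d^3 + 8*d^2 + 28*d + 7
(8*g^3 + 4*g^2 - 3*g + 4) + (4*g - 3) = 8*g^3 + 4*g^2 + g + 1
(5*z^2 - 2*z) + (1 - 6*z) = 5*z^2 - 8*z + 1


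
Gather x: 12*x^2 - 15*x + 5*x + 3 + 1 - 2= 12*x^2 - 10*x + 2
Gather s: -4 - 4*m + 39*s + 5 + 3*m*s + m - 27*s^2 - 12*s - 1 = -3*m - 27*s^2 + s*(3*m + 27)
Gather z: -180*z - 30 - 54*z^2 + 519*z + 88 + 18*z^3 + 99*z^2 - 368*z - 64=18*z^3 + 45*z^2 - 29*z - 6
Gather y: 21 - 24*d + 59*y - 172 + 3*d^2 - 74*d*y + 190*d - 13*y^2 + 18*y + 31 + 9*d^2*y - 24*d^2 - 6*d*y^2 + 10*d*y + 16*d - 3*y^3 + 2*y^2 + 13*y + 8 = -21*d^2 + 182*d - 3*y^3 + y^2*(-6*d - 11) + y*(9*d^2 - 64*d + 90) - 112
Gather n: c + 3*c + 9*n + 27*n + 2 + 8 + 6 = 4*c + 36*n + 16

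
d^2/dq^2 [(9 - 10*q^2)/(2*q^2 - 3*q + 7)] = 2*(-60*q^3 + 528*q^2 - 162*q - 535)/(8*q^6 - 36*q^5 + 138*q^4 - 279*q^3 + 483*q^2 - 441*q + 343)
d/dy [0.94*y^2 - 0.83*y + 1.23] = 1.88*y - 0.83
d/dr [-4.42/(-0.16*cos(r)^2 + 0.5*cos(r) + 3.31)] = (1.4144*cos(r) - 2.21)*sin(r)/(-0.16*cos(r)^2 + 0.5*cos(r) + 3.31)^2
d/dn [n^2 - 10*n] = 2*n - 10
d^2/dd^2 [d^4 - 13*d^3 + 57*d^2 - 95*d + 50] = 12*d^2 - 78*d + 114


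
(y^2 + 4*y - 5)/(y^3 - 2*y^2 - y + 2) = (y + 5)/(y^2 - y - 2)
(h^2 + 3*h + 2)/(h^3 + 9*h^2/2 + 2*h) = 2*(h^2 + 3*h + 2)/(h*(2*h^2 + 9*h + 4))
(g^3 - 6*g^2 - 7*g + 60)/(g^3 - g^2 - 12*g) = (g - 5)/g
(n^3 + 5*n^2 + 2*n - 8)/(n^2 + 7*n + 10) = (n^2 + 3*n - 4)/(n + 5)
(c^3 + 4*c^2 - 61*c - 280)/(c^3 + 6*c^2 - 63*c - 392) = (c + 5)/(c + 7)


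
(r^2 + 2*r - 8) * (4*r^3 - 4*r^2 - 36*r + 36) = 4*r^5 + 4*r^4 - 76*r^3 - 4*r^2 + 360*r - 288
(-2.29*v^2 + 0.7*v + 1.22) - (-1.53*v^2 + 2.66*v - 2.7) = -0.76*v^2 - 1.96*v + 3.92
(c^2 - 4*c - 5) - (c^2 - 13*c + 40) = 9*c - 45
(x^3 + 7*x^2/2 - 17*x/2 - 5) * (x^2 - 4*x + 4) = x^5 - x^4/2 - 37*x^3/2 + 43*x^2 - 14*x - 20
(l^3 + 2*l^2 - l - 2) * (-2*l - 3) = -2*l^4 - 7*l^3 - 4*l^2 + 7*l + 6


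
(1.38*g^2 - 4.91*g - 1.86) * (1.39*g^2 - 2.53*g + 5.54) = 1.9182*g^4 - 10.3163*g^3 + 17.4821*g^2 - 22.4956*g - 10.3044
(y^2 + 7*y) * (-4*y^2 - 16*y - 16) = -4*y^4 - 44*y^3 - 128*y^2 - 112*y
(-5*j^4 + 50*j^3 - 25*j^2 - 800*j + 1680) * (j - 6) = -5*j^5 + 80*j^4 - 325*j^3 - 650*j^2 + 6480*j - 10080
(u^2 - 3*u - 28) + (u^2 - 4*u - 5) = 2*u^2 - 7*u - 33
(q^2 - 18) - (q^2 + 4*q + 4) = -4*q - 22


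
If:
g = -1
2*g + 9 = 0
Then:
No Solution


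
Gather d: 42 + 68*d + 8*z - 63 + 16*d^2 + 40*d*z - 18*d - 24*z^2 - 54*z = 16*d^2 + d*(40*z + 50) - 24*z^2 - 46*z - 21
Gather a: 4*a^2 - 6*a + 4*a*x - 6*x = 4*a^2 + a*(4*x - 6) - 6*x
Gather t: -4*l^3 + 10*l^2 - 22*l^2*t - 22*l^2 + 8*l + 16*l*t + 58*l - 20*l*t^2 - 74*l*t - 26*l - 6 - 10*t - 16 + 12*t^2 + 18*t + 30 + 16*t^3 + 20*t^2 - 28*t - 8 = -4*l^3 - 12*l^2 + 40*l + 16*t^3 + t^2*(32 - 20*l) + t*(-22*l^2 - 58*l - 20)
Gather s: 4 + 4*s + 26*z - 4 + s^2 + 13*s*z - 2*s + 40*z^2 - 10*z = s^2 + s*(13*z + 2) + 40*z^2 + 16*z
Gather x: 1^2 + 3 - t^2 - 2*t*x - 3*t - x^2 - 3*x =-t^2 - 3*t - x^2 + x*(-2*t - 3) + 4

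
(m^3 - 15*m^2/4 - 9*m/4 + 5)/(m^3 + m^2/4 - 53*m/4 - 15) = (m - 1)/(m + 3)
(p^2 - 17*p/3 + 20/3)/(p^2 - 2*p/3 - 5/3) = (p - 4)/(p + 1)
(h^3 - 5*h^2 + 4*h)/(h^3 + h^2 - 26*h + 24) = h/(h + 6)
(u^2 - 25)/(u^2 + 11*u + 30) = (u - 5)/(u + 6)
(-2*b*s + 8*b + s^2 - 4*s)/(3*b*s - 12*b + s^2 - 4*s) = (-2*b + s)/(3*b + s)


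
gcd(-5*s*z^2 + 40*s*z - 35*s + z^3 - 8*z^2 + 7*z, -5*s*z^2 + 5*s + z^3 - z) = -5*s*z + 5*s + z^2 - z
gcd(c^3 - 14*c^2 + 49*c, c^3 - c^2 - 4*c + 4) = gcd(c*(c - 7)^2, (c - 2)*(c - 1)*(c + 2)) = 1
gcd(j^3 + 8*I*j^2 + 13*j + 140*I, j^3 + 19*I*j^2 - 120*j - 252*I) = j + 7*I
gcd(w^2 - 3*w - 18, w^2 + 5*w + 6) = w + 3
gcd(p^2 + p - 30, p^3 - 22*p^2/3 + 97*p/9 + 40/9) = p - 5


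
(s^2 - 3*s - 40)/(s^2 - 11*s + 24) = (s + 5)/(s - 3)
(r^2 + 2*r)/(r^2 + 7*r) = (r + 2)/(r + 7)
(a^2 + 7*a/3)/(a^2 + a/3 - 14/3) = a/(a - 2)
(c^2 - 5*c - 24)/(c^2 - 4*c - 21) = (c - 8)/(c - 7)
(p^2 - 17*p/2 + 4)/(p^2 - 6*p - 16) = (p - 1/2)/(p + 2)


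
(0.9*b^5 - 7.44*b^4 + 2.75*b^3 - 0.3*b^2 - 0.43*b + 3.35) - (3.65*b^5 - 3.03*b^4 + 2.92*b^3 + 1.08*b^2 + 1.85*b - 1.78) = -2.75*b^5 - 4.41*b^4 - 0.17*b^3 - 1.38*b^2 - 2.28*b + 5.13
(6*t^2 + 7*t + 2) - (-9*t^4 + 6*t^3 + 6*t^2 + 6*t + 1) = 9*t^4 - 6*t^3 + t + 1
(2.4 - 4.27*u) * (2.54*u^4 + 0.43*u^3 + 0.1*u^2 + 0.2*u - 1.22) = -10.8458*u^5 + 4.2599*u^4 + 0.605*u^3 - 0.614*u^2 + 5.6894*u - 2.928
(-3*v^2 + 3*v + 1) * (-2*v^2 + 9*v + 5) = 6*v^4 - 33*v^3 + 10*v^2 + 24*v + 5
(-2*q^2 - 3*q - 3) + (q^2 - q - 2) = -q^2 - 4*q - 5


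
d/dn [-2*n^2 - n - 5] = -4*n - 1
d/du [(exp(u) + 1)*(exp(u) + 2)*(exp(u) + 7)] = (3*exp(2*u) + 20*exp(u) + 23)*exp(u)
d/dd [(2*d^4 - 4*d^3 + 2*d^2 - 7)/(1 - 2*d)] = 2*(-6*d^4 + 12*d^3 - 8*d^2 + 2*d - 7)/(4*d^2 - 4*d + 1)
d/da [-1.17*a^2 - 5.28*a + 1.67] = -2.34*a - 5.28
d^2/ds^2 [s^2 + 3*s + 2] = 2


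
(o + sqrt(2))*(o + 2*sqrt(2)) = o^2 + 3*sqrt(2)*o + 4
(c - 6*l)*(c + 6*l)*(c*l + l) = c^3*l + c^2*l - 36*c*l^3 - 36*l^3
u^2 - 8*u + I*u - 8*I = (u - 8)*(u + I)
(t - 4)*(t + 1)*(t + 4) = t^3 + t^2 - 16*t - 16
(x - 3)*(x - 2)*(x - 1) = x^3 - 6*x^2 + 11*x - 6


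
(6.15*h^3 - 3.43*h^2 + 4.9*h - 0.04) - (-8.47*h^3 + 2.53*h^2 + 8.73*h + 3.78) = 14.62*h^3 - 5.96*h^2 - 3.83*h - 3.82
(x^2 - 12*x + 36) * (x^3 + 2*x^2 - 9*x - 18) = x^5 - 10*x^4 + 3*x^3 + 162*x^2 - 108*x - 648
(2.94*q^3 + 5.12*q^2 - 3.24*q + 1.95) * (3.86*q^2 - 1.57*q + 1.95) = 11.3484*q^5 + 15.1474*q^4 - 14.8118*q^3 + 22.5978*q^2 - 9.3795*q + 3.8025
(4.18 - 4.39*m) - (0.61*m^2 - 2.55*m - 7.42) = -0.61*m^2 - 1.84*m + 11.6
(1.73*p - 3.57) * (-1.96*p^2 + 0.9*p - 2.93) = -3.3908*p^3 + 8.5542*p^2 - 8.2819*p + 10.4601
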